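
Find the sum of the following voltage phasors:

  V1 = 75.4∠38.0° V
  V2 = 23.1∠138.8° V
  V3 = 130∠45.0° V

Step 1 — Convert each phasor to rectangular form:
  V1 = 75.4·(cos(38.0°) + j·sin(38.0°)) = 59.42 + j46.42 V
  V2 = 23.1·(cos(138.8°) + j·sin(138.8°)) = -17.38 + j15.22 V
  V3 = 130·(cos(45.0°) + j·sin(45.0°)) = 91.92 + j91.92 V
Step 2 — Sum components: V_total = 134 + j153.6 V.
Step 3 — Convert to polar: |V_total| = 203.8 V, ∠V_total = 48.9°.

V_total = 203.8∠48.9° V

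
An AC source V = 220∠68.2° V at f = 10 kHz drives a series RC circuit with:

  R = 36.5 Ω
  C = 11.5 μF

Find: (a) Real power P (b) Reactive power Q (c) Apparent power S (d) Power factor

Step 1 — Angular frequency: ω = 2π·f = 2π·1e+04 = 6.283e+04 rad/s.
Step 2 — Component impedances:
  R: Z = R = 36.5 Ω
  C: Z = 1/(jωC) = -j/(ω·C) = 0 - j1.384 Ω
Step 3 — Series combination: Z_total = R + C = 36.5 - j1.384 Ω = 36.53∠-2.2° Ω.
Step 4 — Source phasor: V = 220∠68.2° V = 81.7 + j204.3 V.
Step 5 — Current: I = V / Z = 2.023 + j5.673 A = 6.023∠70.4° A.
Step 6 — Complex power: S = V·I* = 1324 - j50.21 VA.
Step 7 — Real power: P = Re(S) = 1324 W.
Step 8 — Reactive power: Q = Im(S) = -50.21 VAR.
Step 9 — Apparent power: |S| = 1325 VA.
Step 10 — Power factor: PF = P/|S| = 0.9993 (leading).

(a) P = 1324 W  (b) Q = -50.21 VAR  (c) S = 1325 VA  (d) PF = 0.9993 (leading)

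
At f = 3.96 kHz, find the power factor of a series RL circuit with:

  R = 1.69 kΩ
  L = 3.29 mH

Step 1 — Angular frequency: ω = 2π·f = 2π·3960 = 2.488e+04 rad/s.
Step 2 — Component impedances:
  R: Z = R = 1690 Ω
  L: Z = jωL = j·2.488e+04·0.00329 = 0 + j81.86 Ω
Step 3 — Series combination: Z_total = R + L = 1690 + j81.86 Ω = 1692∠2.8° Ω.
Step 4 — Power factor: PF = cos(φ) = Re(Z)/|Z| = 1690/1692 = 0.9988.
Step 5 — Type: Im(Z) = 81.86 ⇒ lagging (phase φ = 2.8°).

PF = 0.9988 (lagging, φ = 2.8°)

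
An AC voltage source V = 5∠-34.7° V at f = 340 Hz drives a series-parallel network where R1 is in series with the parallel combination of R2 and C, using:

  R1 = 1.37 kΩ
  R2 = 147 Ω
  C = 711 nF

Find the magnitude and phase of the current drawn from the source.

Step 1 — Angular frequency: ω = 2π·f = 2π·340 = 2136 rad/s.
Step 2 — Component impedances:
  R1: Z = R = 1370 Ω
  R2: Z = R = 147 Ω
  C: Z = 1/(jωC) = -j/(ω·C) = 0 - j658.4 Ω
Step 3 — Parallel branch: R2 || C = 1/(1/R2 + 1/C) = 140 - j31.26 Ω.
Step 4 — Series with R1: Z_total = R1 + (R2 || C) = 1510 - j31.26 Ω = 1510∠-1.2° Ω.
Step 5 — Source phasor: V = 5∠-34.7° V = 4.111 - j2.846 V.
Step 6 — Ohm's law: I = V / Z_total = (4.111 - j2.846) / (1510 - j31.26) = 0.00276 - j0.001828 A.
Step 7 — Convert to polar: |I| = 0.003311 A, ∠I = -33.5°.

I = 0.003311∠-33.5° A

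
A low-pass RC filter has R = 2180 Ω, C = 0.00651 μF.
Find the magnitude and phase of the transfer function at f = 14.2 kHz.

Step 1 — Angular frequency: ω = 2π·1.42e+04 = 8.922e+04 rad/s.
Step 2 — Transfer function: H(jω) = 1/(1 + jωRC).
Step 3 — Denominator: 1 + jωRC = 1 + j·8.922e+04·2180·6.51e-09 = 1 + j1.266.
Step 4 — H = 0.3841 - j0.4864.
Step 5 — Magnitude: |H| = 0.6198 (-4.2 dB); phase: φ = -51.7°.

|H| = 0.6198 (-4.2 dB), φ = -51.7°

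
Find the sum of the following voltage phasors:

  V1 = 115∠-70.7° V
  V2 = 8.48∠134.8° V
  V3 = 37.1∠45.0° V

Step 1 — Convert each phasor to rectangular form:
  V1 = 115·(cos(-70.7°) + j·sin(-70.7°)) = 38.01 - j108.5 V
  V2 = 8.48·(cos(134.8°) + j·sin(134.8°)) = -5.975 + j6.017 V
  V3 = 37.1·(cos(45.0°) + j·sin(45.0°)) = 26.23 + j26.23 V
Step 2 — Sum components: V_total = 58.27 - j76.29 V.
Step 3 — Convert to polar: |V_total| = 95.99 V, ∠V_total = -52.6°.

V_total = 95.99∠-52.6° V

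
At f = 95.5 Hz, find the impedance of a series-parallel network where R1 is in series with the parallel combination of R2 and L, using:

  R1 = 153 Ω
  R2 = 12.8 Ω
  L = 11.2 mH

Step 1 — Angular frequency: ω = 2π·f = 2π·95.5 = 600 rad/s.
Step 2 — Component impedances:
  R1: Z = R = 153 Ω
  R2: Z = R = 12.8 Ω
  L: Z = jωL = j·600·0.0112 = 0 + j6.72 Ω
Step 3 — Parallel branch: R2 || L = 1/(1/R2 + 1/L) = 2.766 + j5.268 Ω.
Step 4 — Series with R1: Z_total = R1 + (R2 || L) = 155.8 + j5.268 Ω = 155.9∠1.9° Ω.

Z = 155.8 + j5.268 Ω = 155.9∠1.9° Ω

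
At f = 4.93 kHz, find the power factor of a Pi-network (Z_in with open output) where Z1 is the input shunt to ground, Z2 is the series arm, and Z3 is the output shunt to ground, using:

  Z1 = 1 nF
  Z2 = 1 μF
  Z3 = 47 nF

Step 1 — Angular frequency: ω = 2π·f = 2π·4930 = 3.098e+04 rad/s.
Step 2 — Component impedances:
  Z1: Z = 1/(jωC) = -j/(ω·C) = 0 - j3.228e+04 Ω
  Z2: Z = 1/(jωC) = -j/(ω·C) = 0 - j32.28 Ω
  Z3: Z = 1/(jωC) = -j/(ω·C) = 0 - j686.9 Ω
Step 3 — With open output, the series arm Z2 and the output shunt Z3 appear in series to ground: Z2 + Z3 = 0 - j719.2 Ω.
Step 4 — Parallel with input shunt Z1: Z_in = Z1 || (Z2 + Z3) = 0 - j703.5 Ω = 703.5∠-90.0° Ω.
Step 5 — Power factor: PF = cos(φ) = Re(Z)/|Z| = 0/703.5 = 0.
Step 6 — Type: Im(Z) = -703.5 ⇒ leading (phase φ = -90.0°).

PF = 0 (leading, φ = -90.0°)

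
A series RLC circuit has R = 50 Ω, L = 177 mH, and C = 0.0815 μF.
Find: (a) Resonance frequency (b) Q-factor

Step 1 — Resonance condition Im(Z)=0 gives ω₀ = 1/√(LC).
Step 2 — ω₀ = 1/√(0.177·8.15e-08) = 8326 rad/s.
Step 3 — f₀ = ω₀/(2π) = 1325 Hz.
Step 4 — Series Q: Q = ω₀L/R = 8326·0.177/50 = 29.47.

(a) f₀ = 1325 Hz  (b) Q = 29.47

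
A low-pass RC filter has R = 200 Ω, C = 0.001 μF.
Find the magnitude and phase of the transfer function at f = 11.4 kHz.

Step 1 — Angular frequency: ω = 2π·1.14e+04 = 7.163e+04 rad/s.
Step 2 — Transfer function: H(jω) = 1/(1 + jωRC).
Step 3 — Denominator: 1 + jωRC = 1 + j·7.163e+04·200·1e-09 = 1 + j0.01433.
Step 4 — H = 0.9998 - j0.01432.
Step 5 — Magnitude: |H| = 0.9999 (-0.0 dB); phase: φ = -0.8°.

|H| = 0.9999 (-0.0 dB), φ = -0.8°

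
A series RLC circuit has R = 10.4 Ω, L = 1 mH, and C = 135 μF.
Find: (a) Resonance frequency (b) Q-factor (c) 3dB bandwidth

Step 1 — Resonance: ω₀ = 1/√(LC) = 1/√(0.001·0.000135) = 2722 rad/s.
Step 2 — f₀ = ω₀/(2π) = 433.2 Hz.
Step 3 — Series Q: Q = ω₀L/R = 2722·0.001/10.4 = 0.2617.
Step 4 — Bandwidth: Δω = ω₀/Q = 1.04e+04 rad/s; BW = Δω/(2π) = 1655 Hz.

(a) f₀ = 433.2 Hz  (b) Q = 0.2617  (c) BW = 1655 Hz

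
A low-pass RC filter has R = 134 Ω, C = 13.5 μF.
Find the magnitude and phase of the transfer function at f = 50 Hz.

Step 1 — Angular frequency: ω = 2π·50 = 314.2 rad/s.
Step 2 — Transfer function: H(jω) = 1/(1 + jωRC).
Step 3 — Denominator: 1 + jωRC = 1 + j·314.2·134·1.35e-05 = 1 + j0.5683.
Step 4 — H = 0.7559 - j0.4296.
Step 5 — Magnitude: |H| = 0.8694 (-1.2 dB); phase: φ = -29.6°.

|H| = 0.8694 (-1.2 dB), φ = -29.6°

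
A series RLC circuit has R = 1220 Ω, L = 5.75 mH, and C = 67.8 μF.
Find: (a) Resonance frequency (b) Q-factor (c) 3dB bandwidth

Step 1 — Resonance: ω₀ = 1/√(LC) = 1/√(0.00575·6.78e-05) = 1602 rad/s.
Step 2 — f₀ = ω₀/(2π) = 254.9 Hz.
Step 3 — Series Q: Q = ω₀L/R = 1602·0.00575/1220 = 0.007548.
Step 4 — Bandwidth: Δω = ω₀/Q = 2.122e+05 rad/s; BW = Δω/(2π) = 3.377e+04 Hz.

(a) f₀ = 254.9 Hz  (b) Q = 0.007548  (c) BW = 3.377e+04 Hz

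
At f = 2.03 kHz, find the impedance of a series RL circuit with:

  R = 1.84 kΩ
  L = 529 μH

Step 1 — Angular frequency: ω = 2π·f = 2π·2030 = 1.275e+04 rad/s.
Step 2 — Component impedances:
  R: Z = R = 1840 Ω
  L: Z = jωL = j·1.275e+04·0.000529 = 0 + j6.747 Ω
Step 3 — Series combination: Z_total = R + L = 1840 + j6.747 Ω = 1840∠0.2° Ω.

Z = 1840 + j6.747 Ω = 1840∠0.2° Ω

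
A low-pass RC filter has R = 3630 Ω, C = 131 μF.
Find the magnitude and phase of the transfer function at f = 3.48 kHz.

Step 1 — Angular frequency: ω = 2π·3480 = 2.187e+04 rad/s.
Step 2 — Transfer function: H(jω) = 1/(1 + jωRC).
Step 3 — Denominator: 1 + jωRC = 1 + j·2.187e+04·3630·0.000131 = 1 + j1.04e+04.
Step 4 — H = 9.25e-09 - j9.618e-05.
Step 5 — Magnitude: |H| = 9.618e-05 (-80.3 dB); phase: φ = -90.0°.

|H| = 9.618e-05 (-80.3 dB), φ = -90.0°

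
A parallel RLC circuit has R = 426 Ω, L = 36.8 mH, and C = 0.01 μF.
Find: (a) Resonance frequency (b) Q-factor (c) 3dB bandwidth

Step 1 — Resonance: ω₀ = 1/√(LC) = 1/√(0.0368·1e-08) = 5.213e+04 rad/s.
Step 2 — f₀ = ω₀/(2π) = 8297 Hz.
Step 3 — Parallel Q: Q = R/(ω₀L) = 426/(5.213e+04·0.0368) = 0.2221.
Step 4 — Bandwidth: Δω = ω₀/Q = 2.347e+05 rad/s; BW = Δω/(2π) = 3.736e+04 Hz.

(a) f₀ = 8297 Hz  (b) Q = 0.2221  (c) BW = 3.736e+04 Hz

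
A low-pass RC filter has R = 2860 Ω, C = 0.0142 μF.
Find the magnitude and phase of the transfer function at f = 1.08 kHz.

Step 1 — Angular frequency: ω = 2π·1080 = 6786 rad/s.
Step 2 — Transfer function: H(jω) = 1/(1 + jωRC).
Step 3 — Denominator: 1 + jωRC = 1 + j·6786·2860·1.42e-08 = 1 + j0.2756.
Step 4 — H = 0.9294 - j0.2561.
Step 5 — Magnitude: |H| = 0.9641 (-0.3 dB); phase: φ = -15.4°.

|H| = 0.9641 (-0.3 dB), φ = -15.4°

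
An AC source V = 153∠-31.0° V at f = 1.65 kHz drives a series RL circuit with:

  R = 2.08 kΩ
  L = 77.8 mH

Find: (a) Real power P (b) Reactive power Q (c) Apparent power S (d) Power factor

Step 1 — Angular frequency: ω = 2π·f = 2π·1650 = 1.037e+04 rad/s.
Step 2 — Component impedances:
  R: Z = R = 2080 Ω
  L: Z = jωL = j·1.037e+04·0.0778 = 0 + j806.6 Ω
Step 3 — Series combination: Z_total = R + L = 2080 + j806.6 Ω = 2231∠21.2° Ω.
Step 4 — Source phasor: V = 153∠-31.0° V = 131.1 - j78.8 V.
Step 5 — Current: I = V / Z = 0.04204 - j0.05419 A = 0.06858∠-52.2° A.
Step 6 — Complex power: S = V·I* = 9.783 + j3.794 VA.
Step 7 — Real power: P = Re(S) = 9.783 W.
Step 8 — Reactive power: Q = Im(S) = 3.794 VAR.
Step 9 — Apparent power: |S| = 10.49 VA.
Step 10 — Power factor: PF = P/|S| = 0.9324 (lagging).

(a) P = 9.783 W  (b) Q = 3.794 VAR  (c) S = 10.49 VA  (d) PF = 0.9324 (lagging)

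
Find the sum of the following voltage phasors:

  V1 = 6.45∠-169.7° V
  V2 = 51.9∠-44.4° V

Step 1 — Convert each phasor to rectangular form:
  V1 = 6.45·(cos(-169.7°) + j·sin(-169.7°)) = -6.346 - j1.153 V
  V2 = 51.9·(cos(-44.4°) + j·sin(-44.4°)) = 37.08 - j36.31 V
Step 2 — Sum components: V_total = 30.74 - j37.47 V.
Step 3 — Convert to polar: |V_total| = 48.46 V, ∠V_total = -50.6°.

V_total = 48.46∠-50.6° V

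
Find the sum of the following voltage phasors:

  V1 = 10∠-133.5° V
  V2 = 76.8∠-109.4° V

Step 1 — Convert each phasor to rectangular form:
  V1 = 10·(cos(-133.5°) + j·sin(-133.5°)) = -6.884 - j7.254 V
  V2 = 76.8·(cos(-109.4°) + j·sin(-109.4°)) = -25.51 - j72.44 V
Step 2 — Sum components: V_total = -32.39 - j79.69 V.
Step 3 — Convert to polar: |V_total| = 86.03 V, ∠V_total = -112.1°.

V_total = 86.03∠-112.1° V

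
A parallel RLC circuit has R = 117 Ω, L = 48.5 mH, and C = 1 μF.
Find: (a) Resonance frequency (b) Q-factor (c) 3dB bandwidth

Step 1 — Resonance: ω₀ = 1/√(LC) = 1/√(0.0485·1e-06) = 4541 rad/s.
Step 2 — f₀ = ω₀/(2π) = 722.7 Hz.
Step 3 — Parallel Q: Q = R/(ω₀L) = 117/(4541·0.0485) = 0.5313.
Step 4 — Bandwidth: Δω = ω₀/Q = 8547 rad/s; BW = Δω/(2π) = 1360 Hz.

(a) f₀ = 722.7 Hz  (b) Q = 0.5313  (c) BW = 1360 Hz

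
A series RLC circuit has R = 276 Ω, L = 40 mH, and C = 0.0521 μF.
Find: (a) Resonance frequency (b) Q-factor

Step 1 — Resonance condition Im(Z)=0 gives ω₀ = 1/√(LC).
Step 2 — ω₀ = 1/√(0.04·5.21e-08) = 2.191e+04 rad/s.
Step 3 — f₀ = ω₀/(2π) = 3486 Hz.
Step 4 — Series Q: Q = ω₀L/R = 2.191e+04·0.04/276 = 3.175.

(a) f₀ = 3486 Hz  (b) Q = 3.175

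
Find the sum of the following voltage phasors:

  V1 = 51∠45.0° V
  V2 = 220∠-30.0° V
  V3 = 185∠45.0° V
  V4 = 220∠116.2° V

Step 1 — Convert each phasor to rectangular form:
  V1 = 51·(cos(45.0°) + j·sin(45.0°)) = 36.06 + j36.06 V
  V2 = 220·(cos(-30.0°) + j·sin(-30.0°)) = 190.5 - j110 V
  V3 = 185·(cos(45.0°) + j·sin(45.0°)) = 130.8 + j130.8 V
  V4 = 220·(cos(116.2°) + j·sin(116.2°)) = -97.13 + j197.4 V
Step 2 — Sum components: V_total = 260.3 + j254.3 V.
Step 3 — Convert to polar: |V_total| = 363.9 V, ∠V_total = 44.3°.

V_total = 363.9∠44.3° V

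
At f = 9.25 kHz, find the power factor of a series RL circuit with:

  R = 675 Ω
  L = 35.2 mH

Step 1 — Angular frequency: ω = 2π·f = 2π·9250 = 5.812e+04 rad/s.
Step 2 — Component impedances:
  R: Z = R = 675 Ω
  L: Z = jωL = j·5.812e+04·0.0352 = 0 + j2046 Ω
Step 3 — Series combination: Z_total = R + L = 675 + j2046 Ω = 2154∠71.7° Ω.
Step 4 — Power factor: PF = cos(φ) = Re(Z)/|Z| = 675/2154.3 = 0.3133.
Step 5 — Type: Im(Z) = 2046 ⇒ lagging (phase φ = 71.7°).

PF = 0.3133 (lagging, φ = 71.7°)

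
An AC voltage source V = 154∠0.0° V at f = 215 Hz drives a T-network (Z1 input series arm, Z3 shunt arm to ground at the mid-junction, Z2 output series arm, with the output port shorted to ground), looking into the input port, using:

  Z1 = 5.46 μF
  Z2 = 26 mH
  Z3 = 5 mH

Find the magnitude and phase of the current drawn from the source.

Step 1 — Angular frequency: ω = 2π·f = 2π·215 = 1351 rad/s.
Step 2 — Component impedances:
  Z1: Z = 1/(jωC) = -j/(ω·C) = 0 - j135.6 Ω
  Z2: Z = jωL = j·1351·0.026 = 0 + j35.12 Ω
  Z3: Z = jωL = j·1351·0.005 = 0 + j6.754 Ω
Step 3 — With the output port shorted to ground, the output series arm Z2 runs from the junction to ground; the shunt arm Z3 also runs from the junction to ground. They appear in parallel: Z3 || Z2 = 0 + j5.665 Ω.
Step 4 — Series with input arm Z1: Z_in = Z1 + (Z3 || Z2) = 0 - j129.9 Ω = 129.9∠-90.0° Ω.
Step 5 — Source phasor: V = 154∠0.0° V = 154 V.
Step 6 — Ohm's law: I = V / Z_total = (154) / (0 - j129.9) = 0 + j1.185 A.
Step 7 — Convert to polar: |I| = 1.185 A, ∠I = 90.0°.

I = 1.185∠90.0° A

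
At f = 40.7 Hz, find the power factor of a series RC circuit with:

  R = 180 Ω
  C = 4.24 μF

Step 1 — Angular frequency: ω = 2π·f = 2π·40.7 = 255.7 rad/s.
Step 2 — Component impedances:
  R: Z = R = 180 Ω
  C: Z = 1/(jωC) = -j/(ω·C) = 0 - j922.3 Ω
Step 3 — Series combination: Z_total = R + C = 180 - j922.3 Ω = 939.7∠-79.0° Ω.
Step 4 — Power factor: PF = cos(φ) = Re(Z)/|Z| = 180/939.7 = 0.1916.
Step 5 — Type: Im(Z) = -922.3 ⇒ leading (phase φ = -79.0°).

PF = 0.1916 (leading, φ = -79.0°)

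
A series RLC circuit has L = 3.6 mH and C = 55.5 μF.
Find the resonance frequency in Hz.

Step 1 — Resonance condition Im(Z)=0 gives ω₀ = 1/√(LC).
Step 2 — ω₀ = 1/√(0.0036·5.55e-05) = 2237 rad/s.
Step 3 — f₀ = ω₀/(2π) = 356.1 Hz.

f₀ = 356.1 Hz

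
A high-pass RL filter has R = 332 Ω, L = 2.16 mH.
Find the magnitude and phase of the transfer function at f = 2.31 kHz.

Step 1 — Angular frequency: ω = 2π·2310 = 1.451e+04 rad/s.
Step 2 — Transfer function: H(jω) = jωL/(R + jωL).
Step 3 — Numerator jωL = j·31.35; denominator R + jωL = 332 + j31.35.
Step 4 — H = 0.008838 + j0.09359.
Step 5 — Magnitude: |H| = 0.09401 (-20.5 dB); phase: φ = 84.6°.

|H| = 0.09401 (-20.5 dB), φ = 84.6°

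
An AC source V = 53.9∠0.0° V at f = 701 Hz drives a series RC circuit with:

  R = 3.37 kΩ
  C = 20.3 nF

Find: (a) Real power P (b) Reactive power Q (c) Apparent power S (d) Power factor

Step 1 — Angular frequency: ω = 2π·f = 2π·701 = 4405 rad/s.
Step 2 — Component impedances:
  R: Z = R = 3370 Ω
  C: Z = 1/(jωC) = -j/(ω·C) = 0 - j1.118e+04 Ω
Step 3 — Series combination: Z_total = R + C = 3370 - j1.118e+04 Ω = 1.168e+04∠-73.2° Ω.
Step 4 — Source phasor: V = 53.9∠0.0° V = 53.9 V.
Step 5 — Current: I = V / Z = 0.001331 + j0.004418 A = 0.004614∠73.2° A.
Step 6 — Complex power: S = V·I* = 0.07176 - j0.2381 VA.
Step 7 — Real power: P = Re(S) = 0.07176 W.
Step 8 — Reactive power: Q = Im(S) = -0.2381 VAR.
Step 9 — Apparent power: |S| = 0.2487 VA.
Step 10 — Power factor: PF = P/|S| = 0.2885 (leading).

(a) P = 0.07176 W  (b) Q = -0.2381 VAR  (c) S = 0.2487 VA  (d) PF = 0.2885 (leading)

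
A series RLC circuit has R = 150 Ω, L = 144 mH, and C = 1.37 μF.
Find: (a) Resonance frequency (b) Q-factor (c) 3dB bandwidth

Step 1 — Resonance: ω₀ = 1/√(LC) = 1/√(0.144·1.37e-06) = 2251 rad/s.
Step 2 — f₀ = ω₀/(2π) = 358.3 Hz.
Step 3 — Series Q: Q = ω₀L/R = 2251·0.144/150 = 2.161.
Step 4 — Bandwidth: Δω = ω₀/Q = 1042 rad/s; BW = Δω/(2π) = 165.8 Hz.

(a) f₀ = 358.3 Hz  (b) Q = 2.161  (c) BW = 165.8 Hz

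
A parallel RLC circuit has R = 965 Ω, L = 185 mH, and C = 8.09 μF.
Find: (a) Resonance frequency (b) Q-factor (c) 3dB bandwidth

Step 1 — Resonance: ω₀ = 1/√(LC) = 1/√(0.185·8.09e-06) = 817.4 rad/s.
Step 2 — f₀ = ω₀/(2π) = 130.1 Hz.
Step 3 — Parallel Q: Q = R/(ω₀L) = 965/(817.4·0.185) = 6.381.
Step 4 — Bandwidth: Δω = ω₀/Q = 128.1 rad/s; BW = Δω/(2π) = 20.39 Hz.

(a) f₀ = 130.1 Hz  (b) Q = 6.381  (c) BW = 20.39 Hz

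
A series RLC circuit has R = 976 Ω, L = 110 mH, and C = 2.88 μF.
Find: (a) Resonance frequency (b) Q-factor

Step 1 — Resonance condition Im(Z)=0 gives ω₀ = 1/√(LC).
Step 2 — ω₀ = 1/√(0.11·2.88e-06) = 1777 rad/s.
Step 3 — f₀ = ω₀/(2π) = 282.8 Hz.
Step 4 — Series Q: Q = ω₀L/R = 1777·0.11/976 = 0.2002.

(a) f₀ = 282.8 Hz  (b) Q = 0.2002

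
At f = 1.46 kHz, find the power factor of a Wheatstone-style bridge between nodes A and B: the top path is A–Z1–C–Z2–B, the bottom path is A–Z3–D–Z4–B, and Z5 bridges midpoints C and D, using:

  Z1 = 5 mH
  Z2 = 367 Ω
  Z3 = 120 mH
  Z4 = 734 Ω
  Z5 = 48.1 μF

Step 1 — Angular frequency: ω = 2π·f = 2π·1460 = 9173 rad/s.
Step 2 — Component impedances:
  Z1: Z = jωL = j·9173·0.005 = 0 + j45.87 Ω
  Z2: Z = R = 367 Ω
  Z3: Z = jωL = j·9173·0.12 = 0 + j1101 Ω
  Z4: Z = R = 734 Ω
  Z5: Z = 1/(jωC) = -j/(ω·C) = 0 - j2.266 Ω
Step 3 — Bridge requires nodal analysis (the Z5 bridge couples midpoints C and D, so the two paths cannot be reduced to a simple series/parallel combination). Setting node B to ground and injecting 1 A at node A, the 3-node admittance system at A, C, D solves to V_A = Z_AB = 244.7 + j43.84 Ω = 248.6∠10.2° Ω.
Step 4 — Power factor: PF = cos(φ) = Re(Z)/|Z| = 244.7/248.6 = 0.9843.
Step 5 — Type: Im(Z) = 43.84 ⇒ lagging (phase φ = 10.2°).

PF = 0.9843 (lagging, φ = 10.2°)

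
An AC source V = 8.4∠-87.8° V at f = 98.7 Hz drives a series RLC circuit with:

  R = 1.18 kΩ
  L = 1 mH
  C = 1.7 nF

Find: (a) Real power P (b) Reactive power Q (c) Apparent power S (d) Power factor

Step 1 — Angular frequency: ω = 2π·f = 2π·98.7 = 620.2 rad/s.
Step 2 — Component impedances:
  R: Z = R = 1180 Ω
  L: Z = jωL = j·620.2·0.001 = 0 + j0.6202 Ω
  C: Z = 1/(jωC) = -j/(ω·C) = 0 - j9.485e+05 Ω
Step 3 — Series combination: Z_total = R + L + C = 1180 - j9.485e+05 Ω = 9.485e+05∠-89.9° Ω.
Step 4 — Source phasor: V = 8.4∠-87.8° V = 0.3225 - j8.394 V.
Step 5 — Current: I = V / Z = 8.85e-06 + j3.289e-07 A = 8.856e-06∠2.1° A.
Step 6 — Complex power: S = V·I* = 9.254e-08 - j7.439e-05 VA.
Step 7 — Real power: P = Re(S) = 9.254e-08 W.
Step 8 — Reactive power: Q = Im(S) = -7.439e-05 VAR.
Step 9 — Apparent power: |S| = 7.439e-05 VA.
Step 10 — Power factor: PF = P/|S| = 0.001244 (leading).

(a) P = 9.254e-08 W  (b) Q = -7.439e-05 VAR  (c) S = 7.439e-05 VA  (d) PF = 0.001244 (leading)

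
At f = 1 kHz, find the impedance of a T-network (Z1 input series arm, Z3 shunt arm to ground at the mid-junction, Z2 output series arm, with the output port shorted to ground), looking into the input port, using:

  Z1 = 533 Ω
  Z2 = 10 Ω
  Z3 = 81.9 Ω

Step 1 — Angular frequency: ω = 2π·f = 2π·1000 = 6283 rad/s.
Step 2 — Component impedances:
  Z1: Z = R = 533 Ω
  Z2: Z = R = 10 Ω
  Z3: Z = R = 81.9 Ω
Step 3 — With the output port shorted to ground, the output series arm Z2 runs from the junction to ground; the shunt arm Z3 also runs from the junction to ground. They appear in parallel: Z3 || Z2 = 8.912 Ω.
Step 4 — Series with input arm Z1: Z_in = Z1 + (Z3 || Z2) = 541.9 Ω = 541.9∠0.0° Ω.

Z = 541.9 Ω = 541.9∠0.0° Ω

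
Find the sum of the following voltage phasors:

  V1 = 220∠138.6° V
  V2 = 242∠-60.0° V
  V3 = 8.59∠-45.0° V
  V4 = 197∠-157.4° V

Step 1 — Convert each phasor to rectangular form:
  V1 = 220·(cos(138.6°) + j·sin(138.6°)) = -165 + j145.5 V
  V2 = 242·(cos(-60.0°) + j·sin(-60.0°)) = 121 - j209.6 V
  V3 = 8.59·(cos(-45.0°) + j·sin(-45.0°)) = 6.074 - j6.074 V
  V4 = 197·(cos(-157.4°) + j·sin(-157.4°)) = -181.9 - j75.71 V
Step 2 — Sum components: V_total = -219.8 - j145.9 V.
Step 3 — Convert to polar: |V_total| = 263.8 V, ∠V_total = -146.4°.

V_total = 263.8∠-146.4° V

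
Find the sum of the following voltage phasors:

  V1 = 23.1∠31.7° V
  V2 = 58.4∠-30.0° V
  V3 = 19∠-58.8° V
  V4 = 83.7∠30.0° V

Step 1 — Convert each phasor to rectangular form:
  V1 = 23.1·(cos(31.7°) + j·sin(31.7°)) = 19.65 + j12.14 V
  V2 = 58.4·(cos(-30.0°) + j·sin(-30.0°)) = 50.58 - j29.2 V
  V3 = 19·(cos(-58.8°) + j·sin(-58.8°)) = 9.843 - j16.25 V
  V4 = 83.7·(cos(30.0°) + j·sin(30.0°)) = 72.49 + j41.85 V
Step 2 — Sum components: V_total = 152.6 + j8.536 V.
Step 3 — Convert to polar: |V_total| = 152.8 V, ∠V_total = 3.2°.

V_total = 152.8∠3.2° V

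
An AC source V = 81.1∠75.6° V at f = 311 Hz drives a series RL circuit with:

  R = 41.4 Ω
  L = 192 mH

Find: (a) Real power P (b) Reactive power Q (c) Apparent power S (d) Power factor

Step 1 — Angular frequency: ω = 2π·f = 2π·311 = 1954 rad/s.
Step 2 — Component impedances:
  R: Z = R = 41.4 Ω
  L: Z = jωL = j·1954·0.192 = 0 + j375.2 Ω
Step 3 — Series combination: Z_total = R + L = 41.4 + j375.2 Ω = 377.5∠83.7° Ω.
Step 4 — Source phasor: V = 81.1∠75.6° V = 20.17 + j78.55 V.
Step 5 — Current: I = V / Z = 0.2127 - j0.03029 A = 0.2149∠-8.1° A.
Step 6 — Complex power: S = V·I* = 1.911 + j17.32 VA.
Step 7 — Real power: P = Re(S) = 1.911 W.
Step 8 — Reactive power: Q = Im(S) = 17.32 VAR.
Step 9 — Apparent power: |S| = 17.42 VA.
Step 10 — Power factor: PF = P/|S| = 0.1097 (lagging).

(a) P = 1.911 W  (b) Q = 17.32 VAR  (c) S = 17.42 VA  (d) PF = 0.1097 (lagging)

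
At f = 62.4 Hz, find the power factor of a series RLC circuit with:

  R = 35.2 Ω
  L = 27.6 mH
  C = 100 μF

Step 1 — Angular frequency: ω = 2π·f = 2π·62.4 = 392.1 rad/s.
Step 2 — Component impedances:
  R: Z = R = 35.2 Ω
  L: Z = jωL = j·392.1·0.0276 = 0 + j10.82 Ω
  C: Z = 1/(jωC) = -j/(ω·C) = 0 - j25.51 Ω
Step 3 — Series combination: Z_total = R + L + C = 35.2 - j14.68 Ω = 38.14∠-22.6° Ω.
Step 4 — Power factor: PF = cos(φ) = Re(Z)/|Z| = 35.2/38.14 = 0.9229.
Step 5 — Type: Im(Z) = -14.68 ⇒ leading (phase φ = -22.6°).

PF = 0.9229 (leading, φ = -22.6°)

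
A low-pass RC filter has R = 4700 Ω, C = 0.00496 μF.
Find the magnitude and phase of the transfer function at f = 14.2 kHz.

Step 1 — Angular frequency: ω = 2π·1.42e+04 = 8.922e+04 rad/s.
Step 2 — Transfer function: H(jω) = 1/(1 + jωRC).
Step 3 — Denominator: 1 + jωRC = 1 + j·8.922e+04·4700·4.96e-09 = 1 + j2.08.
Step 4 — H = 0.1878 - j0.3905.
Step 5 — Magnitude: |H| = 0.4333 (-7.3 dB); phase: φ = -64.3°.

|H| = 0.4333 (-7.3 dB), φ = -64.3°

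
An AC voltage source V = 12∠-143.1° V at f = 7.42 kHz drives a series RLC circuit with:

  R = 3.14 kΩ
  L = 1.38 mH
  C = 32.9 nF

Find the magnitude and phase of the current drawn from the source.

Step 1 — Angular frequency: ω = 2π·f = 2π·7420 = 4.662e+04 rad/s.
Step 2 — Component impedances:
  R: Z = R = 3140 Ω
  L: Z = jωL = j·4.662e+04·0.00138 = 0 + j64.34 Ω
  C: Z = 1/(jωC) = -j/(ω·C) = 0 - j652 Ω
Step 3 — Series combination: Z_total = R + L + C = 3140 - j587.6 Ω = 3195∠-10.6° Ω.
Step 4 — Source phasor: V = 12∠-143.1° V = -9.596 - j7.205 V.
Step 5 — Ohm's law: I = V / Z_total = (-9.596 - j7.205) / (3140 - j587.6) = -0.002538 - j0.00277 A.
Step 6 — Convert to polar: |I| = 0.003756 A, ∠I = -132.5°.

I = 0.003756∠-132.5° A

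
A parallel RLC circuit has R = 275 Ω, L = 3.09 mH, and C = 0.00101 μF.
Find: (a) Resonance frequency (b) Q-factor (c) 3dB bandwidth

Step 1 — Resonance: ω₀ = 1/√(LC) = 1/√(0.00309·1.01e-09) = 5.661e+05 rad/s.
Step 2 — f₀ = ω₀/(2π) = 9.009e+04 Hz.
Step 3 — Parallel Q: Q = R/(ω₀L) = 275/(5.661e+05·0.00309) = 0.1572.
Step 4 — Bandwidth: Δω = ω₀/Q = 3.6e+06 rad/s; BW = Δω/(2π) = 5.73e+05 Hz.

(a) f₀ = 9.009e+04 Hz  (b) Q = 0.1572  (c) BW = 5.73e+05 Hz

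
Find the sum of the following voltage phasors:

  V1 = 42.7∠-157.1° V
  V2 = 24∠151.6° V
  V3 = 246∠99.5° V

Step 1 — Convert each phasor to rectangular form:
  V1 = 42.7·(cos(-157.1°) + j·sin(-157.1°)) = -39.33 - j16.62 V
  V2 = 24·(cos(151.6°) + j·sin(151.6°)) = -21.11 + j11.41 V
  V3 = 246·(cos(99.5°) + j·sin(99.5°)) = -40.6 + j242.6 V
Step 2 — Sum components: V_total = -101 + j237.4 V.
Step 3 — Convert to polar: |V_total| = 258 V, ∠V_total = 113.1°.

V_total = 258∠113.1° V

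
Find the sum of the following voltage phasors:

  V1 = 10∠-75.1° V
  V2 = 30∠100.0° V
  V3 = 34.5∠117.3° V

Step 1 — Convert each phasor to rectangular form:
  V1 = 10·(cos(-75.1°) + j·sin(-75.1°)) = 2.571 - j9.664 V
  V2 = 30·(cos(100.0°) + j·sin(100.0°)) = -5.209 + j29.54 V
  V3 = 34.5·(cos(117.3°) + j·sin(117.3°)) = -15.82 + j30.66 V
Step 2 — Sum components: V_total = -18.46 + j50.54 V.
Step 3 — Convert to polar: |V_total| = 53.8 V, ∠V_total = 110.1°.

V_total = 53.8∠110.1° V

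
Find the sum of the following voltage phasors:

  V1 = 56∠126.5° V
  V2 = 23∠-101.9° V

Step 1 — Convert each phasor to rectangular form:
  V1 = 56·(cos(126.5°) + j·sin(126.5°)) = -33.31 + j45.02 V
  V2 = 23·(cos(-101.9°) + j·sin(-101.9°)) = -4.743 - j22.51 V
Step 2 — Sum components: V_total = -38.05 + j22.51 V.
Step 3 — Convert to polar: |V_total| = 44.21 V, ∠V_total = 149.4°.

V_total = 44.21∠149.4° V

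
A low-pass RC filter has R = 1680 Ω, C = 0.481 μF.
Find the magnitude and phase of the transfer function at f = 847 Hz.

Step 1 — Angular frequency: ω = 2π·847 = 5322 rad/s.
Step 2 — Transfer function: H(jω) = 1/(1 + jωRC).
Step 3 — Denominator: 1 + jωRC = 1 + j·5322·1680·4.81e-07 = 1 + j4.3.
Step 4 — H = 0.0513 - j0.2206.
Step 5 — Magnitude: |H| = 0.2265 (-12.9 dB); phase: φ = -76.9°.

|H| = 0.2265 (-12.9 dB), φ = -76.9°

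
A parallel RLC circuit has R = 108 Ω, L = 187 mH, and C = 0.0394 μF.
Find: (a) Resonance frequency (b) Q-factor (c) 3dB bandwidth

Step 1 — Resonance: ω₀ = 1/√(LC) = 1/√(0.187·3.94e-08) = 1.165e+04 rad/s.
Step 2 — f₀ = ω₀/(2π) = 1854 Hz.
Step 3 — Parallel Q: Q = R/(ω₀L) = 108/(1.165e+04·0.187) = 0.04957.
Step 4 — Bandwidth: Δω = ω₀/Q = 2.35e+05 rad/s; BW = Δω/(2π) = 3.74e+04 Hz.

(a) f₀ = 1854 Hz  (b) Q = 0.04957  (c) BW = 3.74e+04 Hz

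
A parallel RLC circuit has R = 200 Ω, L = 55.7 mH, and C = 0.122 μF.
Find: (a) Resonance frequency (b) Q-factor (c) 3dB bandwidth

Step 1 — Resonance: ω₀ = 1/√(LC) = 1/√(0.0557·1.22e-07) = 1.213e+04 rad/s.
Step 2 — f₀ = ω₀/(2π) = 1931 Hz.
Step 3 — Parallel Q: Q = R/(ω₀L) = 200/(1.213e+04·0.0557) = 0.296.
Step 4 — Bandwidth: Δω = ω₀/Q = 4.098e+04 rad/s; BW = Δω/(2π) = 6523 Hz.

(a) f₀ = 1931 Hz  (b) Q = 0.296  (c) BW = 6523 Hz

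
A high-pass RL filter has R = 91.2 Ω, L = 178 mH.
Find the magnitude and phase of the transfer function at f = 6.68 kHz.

Step 1 — Angular frequency: ω = 2π·6680 = 4.197e+04 rad/s.
Step 2 — Transfer function: H(jω) = jωL/(R + jωL).
Step 3 — Numerator jωL = j·7471; denominator R + jωL = 91.2 + j7471.
Step 4 — H = 0.9999 + j0.01221.
Step 5 — Magnitude: |H| = 0.9999 (-0.0 dB); phase: φ = 0.7°.

|H| = 0.9999 (-0.0 dB), φ = 0.7°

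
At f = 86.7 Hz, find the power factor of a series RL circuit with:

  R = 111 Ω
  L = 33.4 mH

Step 1 — Angular frequency: ω = 2π·f = 2π·86.7 = 544.8 rad/s.
Step 2 — Component impedances:
  R: Z = R = 111 Ω
  L: Z = jωL = j·544.8·0.0334 = 0 + j18.19 Ω
Step 3 — Series combination: Z_total = R + L = 111 + j18.19 Ω = 112.5∠9.3° Ω.
Step 4 — Power factor: PF = cos(φ) = Re(Z)/|Z| = 111/112.48 = 0.9868.
Step 5 — Type: Im(Z) = 18.19 ⇒ lagging (phase φ = 9.3°).

PF = 0.9868 (lagging, φ = 9.3°)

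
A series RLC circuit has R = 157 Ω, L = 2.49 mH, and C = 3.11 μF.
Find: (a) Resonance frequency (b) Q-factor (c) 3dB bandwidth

Step 1 — Resonance: ω₀ = 1/√(LC) = 1/√(0.00249·3.11e-06) = 1.136e+04 rad/s.
Step 2 — f₀ = ω₀/(2π) = 1809 Hz.
Step 3 — Series Q: Q = ω₀L/R = 1.136e+04·0.00249/157 = 0.1802.
Step 4 — Bandwidth: Δω = ω₀/Q = 6.305e+04 rad/s; BW = Δω/(2π) = 1.004e+04 Hz.

(a) f₀ = 1809 Hz  (b) Q = 0.1802  (c) BW = 1.004e+04 Hz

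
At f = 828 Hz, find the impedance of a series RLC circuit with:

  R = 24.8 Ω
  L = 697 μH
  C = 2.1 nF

Step 1 — Angular frequency: ω = 2π·f = 2π·828 = 5202 rad/s.
Step 2 — Component impedances:
  R: Z = R = 24.8 Ω
  L: Z = jωL = j·5202·0.000697 = 0 + j3.626 Ω
  C: Z = 1/(jωC) = -j/(ω·C) = 0 - j9.153e+04 Ω
Step 3 — Series combination: Z_total = R + L + C = 24.8 - j9.153e+04 Ω = 9.153e+04∠-90.0° Ω.

Z = 24.8 - j9.153e+04 Ω = 9.153e+04∠-90.0° Ω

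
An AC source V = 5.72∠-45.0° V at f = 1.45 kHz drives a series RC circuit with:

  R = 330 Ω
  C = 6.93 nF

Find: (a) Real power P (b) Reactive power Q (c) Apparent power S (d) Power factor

Step 1 — Angular frequency: ω = 2π·f = 2π·1450 = 9111 rad/s.
Step 2 — Component impedances:
  R: Z = R = 330 Ω
  C: Z = 1/(jωC) = -j/(ω·C) = 0 - j1.584e+04 Ω
Step 3 — Series combination: Z_total = R + C = 330 - j1.584e+04 Ω = 1.584e+04∠-88.8° Ω.
Step 4 — Source phasor: V = 5.72∠-45.0° V = 4.045 - j4.045 V.
Step 5 — Current: I = V / Z = 0.0002606 + j0.0002499 A = 0.0003611∠43.8° A.
Step 6 — Complex power: S = V·I* = 4.302e-05 - j0.002065 VA.
Step 7 — Real power: P = Re(S) = 4.302e-05 W.
Step 8 — Reactive power: Q = Im(S) = -0.002065 VAR.
Step 9 — Apparent power: |S| = 0.002065 VA.
Step 10 — Power factor: PF = P/|S| = 0.02083 (leading).

(a) P = 4.302e-05 W  (b) Q = -0.002065 VAR  (c) S = 0.002065 VA  (d) PF = 0.02083 (leading)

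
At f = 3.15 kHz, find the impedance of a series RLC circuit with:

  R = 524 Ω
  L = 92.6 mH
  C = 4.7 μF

Step 1 — Angular frequency: ω = 2π·f = 2π·3150 = 1.979e+04 rad/s.
Step 2 — Component impedances:
  R: Z = R = 524 Ω
  L: Z = jωL = j·1.979e+04·0.0926 = 0 + j1833 Ω
  C: Z = 1/(jωC) = -j/(ω·C) = 0 - j10.75 Ω
Step 3 — Series combination: Z_total = R + L + C = 524 + j1822 Ω = 1896∠74.0° Ω.

Z = 524 + j1822 Ω = 1896∠74.0° Ω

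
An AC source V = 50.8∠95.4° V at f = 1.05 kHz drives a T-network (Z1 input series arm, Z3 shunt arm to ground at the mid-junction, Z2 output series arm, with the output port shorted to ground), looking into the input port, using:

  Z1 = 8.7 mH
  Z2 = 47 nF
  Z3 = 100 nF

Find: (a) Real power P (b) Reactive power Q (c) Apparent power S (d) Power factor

Step 1 — Angular frequency: ω = 2π·f = 2π·1050 = 6597 rad/s.
Step 2 — Component impedances:
  Z1: Z = jωL = j·6597·0.0087 = 0 + j57.4 Ω
  Z2: Z = 1/(jωC) = -j/(ω·C) = 0 - j3225 Ω
  Z3: Z = 1/(jωC) = -j/(ω·C) = 0 - j1516 Ω
Step 3 — With the output port shorted to ground, the output series arm Z2 runs from the junction to ground; the shunt arm Z3 also runs from the junction to ground. They appear in parallel: Z3 || Z2 = 0 - j1031 Ω.
Step 4 — Series with input arm Z1: Z_in = Z1 + (Z3 || Z2) = 0 - j973.7 Ω = 973.7∠-90.0° Ω.
Step 5 — Source phasor: V = 50.8∠95.4° V = -4.781 + j50.57 V.
Step 6 — Current: I = V / Z = -0.05194 - j0.00491 A = 0.05217∠-174.6° A.
Step 7 — Complex power: S = V·I* = 0 - j2.65 VA.
Step 8 — Real power: P = Re(S) = 0 W.
Step 9 — Reactive power: Q = Im(S) = -2.65 VAR.
Step 10 — Apparent power: |S| = 2.65 VA.
Step 11 — Power factor: PF = P/|S| = 0 (leading).

(a) P = 0 W  (b) Q = -2.65 VAR  (c) S = 2.65 VA  (d) PF = 0 (leading)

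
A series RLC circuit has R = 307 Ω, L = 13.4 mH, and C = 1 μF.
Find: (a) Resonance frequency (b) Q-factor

Step 1 — Resonance condition Im(Z)=0 gives ω₀ = 1/√(LC).
Step 2 — ω₀ = 1/√(0.0134·1e-06) = 8639 rad/s.
Step 3 — f₀ = ω₀/(2π) = 1375 Hz.
Step 4 — Series Q: Q = ω₀L/R = 8639·0.0134/307 = 0.3771.

(a) f₀ = 1375 Hz  (b) Q = 0.3771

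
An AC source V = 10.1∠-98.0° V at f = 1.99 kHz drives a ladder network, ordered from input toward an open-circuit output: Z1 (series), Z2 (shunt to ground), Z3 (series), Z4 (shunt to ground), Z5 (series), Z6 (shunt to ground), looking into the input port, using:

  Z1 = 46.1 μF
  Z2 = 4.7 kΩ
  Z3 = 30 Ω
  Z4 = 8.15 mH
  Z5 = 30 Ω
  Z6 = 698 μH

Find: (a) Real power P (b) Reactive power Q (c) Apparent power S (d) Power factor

Step 1 — Angular frequency: ω = 2π·f = 2π·1990 = 1.25e+04 rad/s.
Step 2 — Component impedances:
  Z1: Z = 1/(jωC) = -j/(ω·C) = 0 - j1.735 Ω
  Z2: Z = R = 4700 Ω
  Z3: Z = R = 30 Ω
  Z4: Z = jωL = j·1.25e+04·0.00815 = 0 + j101.9 Ω
  Z5: Z = R = 30 Ω
  Z6: Z = jωL = j·1.25e+04·0.000698 = 0 + j8.727 Ω
Step 3 — Ladder network (open output): work backward from the far end, alternating series and parallel combinations. Z_in = 53.15 + j12.41 Ω = 54.58∠13.1° Ω.
Step 4 — Source phasor: V = 10.1∠-98.0° V = -1.406 - j10 V.
Step 5 — Current: I = V / Z = -0.06675 - j0.1726 A = 0.1851∠-111.1° A.
Step 6 — Complex power: S = V·I* = 1.82 + j0.425 VA.
Step 7 — Real power: P = Re(S) = 1.82 W.
Step 8 — Reactive power: Q = Im(S) = 0.425 VAR.
Step 9 — Apparent power: |S| = 1.869 VA.
Step 10 — Power factor: PF = P/|S| = 0.9738 (lagging).

(a) P = 1.82 W  (b) Q = 0.425 VAR  (c) S = 1.869 VA  (d) PF = 0.9738 (lagging)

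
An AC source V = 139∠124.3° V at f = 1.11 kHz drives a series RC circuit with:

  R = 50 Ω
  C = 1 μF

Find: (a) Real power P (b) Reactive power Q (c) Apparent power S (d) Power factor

Step 1 — Angular frequency: ω = 2π·f = 2π·1110 = 6974 rad/s.
Step 2 — Component impedances:
  R: Z = R = 50 Ω
  C: Z = 1/(jωC) = -j/(ω·C) = 0 - j143.4 Ω
Step 3 — Series combination: Z_total = R + C = 50 - j143.4 Ω = 151.9∠-70.8° Ω.
Step 4 — Source phasor: V = 139∠124.3° V = -78.33 + j114.8 V.
Step 5 — Current: I = V / Z = -0.8839 - j0.2381 A = 0.9154∠-164.9° A.
Step 6 — Complex power: S = V·I* = 41.9 - j120.1 VA.
Step 7 — Real power: P = Re(S) = 41.9 W.
Step 8 — Reactive power: Q = Im(S) = -120.1 VAR.
Step 9 — Apparent power: |S| = 127.2 VA.
Step 10 — Power factor: PF = P/|S| = 0.3293 (leading).

(a) P = 41.9 W  (b) Q = -120.1 VAR  (c) S = 127.2 VA  (d) PF = 0.3293 (leading)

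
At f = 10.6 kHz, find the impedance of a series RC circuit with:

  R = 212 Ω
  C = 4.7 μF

Step 1 — Angular frequency: ω = 2π·f = 2π·1.06e+04 = 6.66e+04 rad/s.
Step 2 — Component impedances:
  R: Z = R = 212 Ω
  C: Z = 1/(jωC) = -j/(ω·C) = 0 - j3.195 Ω
Step 3 — Series combination: Z_total = R + C = 212 - j3.195 Ω = 212∠-0.9° Ω.

Z = 212 - j3.195 Ω = 212∠-0.9° Ω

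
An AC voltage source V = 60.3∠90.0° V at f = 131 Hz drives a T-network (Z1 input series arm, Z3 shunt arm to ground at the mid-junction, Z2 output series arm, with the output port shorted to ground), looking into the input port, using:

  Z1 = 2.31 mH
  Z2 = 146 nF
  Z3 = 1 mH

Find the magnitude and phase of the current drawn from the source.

Step 1 — Angular frequency: ω = 2π·f = 2π·131 = 823.1 rad/s.
Step 2 — Component impedances:
  Z1: Z = jωL = j·823.1·0.00231 = 0 + j1.901 Ω
  Z2: Z = 1/(jωC) = -j/(ω·C) = 0 - j8321 Ω
  Z3: Z = jωL = j·823.1·0.001 = 0 + j0.8231 Ω
Step 3 — With the output port shorted to ground, the output series arm Z2 runs from the junction to ground; the shunt arm Z3 also runs from the junction to ground. They appear in parallel: Z3 || Z2 = 0 + j0.8232 Ω.
Step 4 — Series with input arm Z1: Z_in = Z1 + (Z3 || Z2) = 0 + j2.725 Ω = 2.725∠90.0° Ω.
Step 5 — Source phasor: V = 60.3∠90.0° V = 0 + j60.3 V.
Step 6 — Ohm's law: I = V / Z_total = (0 + j60.3) / (0 + j2.725) = 22.13 A.
Step 7 — Convert to polar: |I| = 22.13 A, ∠I = -0.0°.

I = 22.13∠-0.0° A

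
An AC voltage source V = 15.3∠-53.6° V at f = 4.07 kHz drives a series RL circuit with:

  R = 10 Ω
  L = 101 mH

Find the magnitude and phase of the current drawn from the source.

Step 1 — Angular frequency: ω = 2π·f = 2π·4070 = 2.557e+04 rad/s.
Step 2 — Component impedances:
  R: Z = R = 10 Ω
  L: Z = jωL = j·2.557e+04·0.101 = 0 + j2583 Ω
Step 3 — Series combination: Z_total = R + L = 10 + j2583 Ω = 2583∠89.8° Ω.
Step 4 — Source phasor: V = 15.3∠-53.6° V = 9.079 - j12.31 V.
Step 5 — Ohm's law: I = V / Z_total = (9.079 - j12.31) / (10 + j2583) = -0.004754 - j0.003534 A.
Step 6 — Convert to polar: |I| = 0.005924 A, ∠I = -143.4°.

I = 0.005924∠-143.4° A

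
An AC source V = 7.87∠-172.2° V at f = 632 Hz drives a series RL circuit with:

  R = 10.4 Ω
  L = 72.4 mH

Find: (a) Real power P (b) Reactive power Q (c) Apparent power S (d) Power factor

Step 1 — Angular frequency: ω = 2π·f = 2π·632 = 3971 rad/s.
Step 2 — Component impedances:
  R: Z = R = 10.4 Ω
  L: Z = jωL = j·3971·0.0724 = 0 + j287.5 Ω
Step 3 — Series combination: Z_total = R + L = 10.4 + j287.5 Ω = 287.7∠87.9° Ω.
Step 4 — Source phasor: V = 7.87∠-172.2° V = -7.797 - j1.068 V.
Step 5 — Current: I = V / Z = -0.00469 + j0.02695 A = 0.02736∠99.9° A.
Step 6 — Complex power: S = V·I* = 0.007783 + j0.2152 VA.
Step 7 — Real power: P = Re(S) = 0.007783 W.
Step 8 — Reactive power: Q = Im(S) = 0.2152 VAR.
Step 9 — Apparent power: |S| = 0.2153 VA.
Step 10 — Power factor: PF = P/|S| = 0.03615 (lagging).

(a) P = 0.007783 W  (b) Q = 0.2152 VAR  (c) S = 0.2153 VA  (d) PF = 0.03615 (lagging)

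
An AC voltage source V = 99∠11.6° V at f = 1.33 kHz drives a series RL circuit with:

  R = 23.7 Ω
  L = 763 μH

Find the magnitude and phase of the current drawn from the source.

Step 1 — Angular frequency: ω = 2π·f = 2π·1330 = 8357 rad/s.
Step 2 — Component impedances:
  R: Z = R = 23.7 Ω
  L: Z = jωL = j·8357·0.000763 = 0 + j6.376 Ω
Step 3 — Series combination: Z_total = R + L = 23.7 + j6.376 Ω = 24.54∠15.1° Ω.
Step 4 — Source phasor: V = 99∠11.6° V = 96.98 + j19.91 V.
Step 5 — Ohm's law: I = V / Z_total = (96.98 + j19.91) / (23.7 + j6.376) = 4.026 - j0.2433 A.
Step 6 — Convert to polar: |I| = 4.034 A, ∠I = -3.5°.

I = 4.034∠-3.5° A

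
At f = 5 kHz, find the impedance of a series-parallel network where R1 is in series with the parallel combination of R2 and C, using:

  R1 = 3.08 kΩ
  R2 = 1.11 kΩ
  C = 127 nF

Step 1 — Angular frequency: ω = 2π·f = 2π·5000 = 3.142e+04 rad/s.
Step 2 — Component impedances:
  R1: Z = R = 3080 Ω
  R2: Z = R = 1110 Ω
  C: Z = 1/(jωC) = -j/(ω·C) = 0 - j250.6 Ω
Step 3 — Parallel branch: R2 || C = 1/(1/R2 + 1/C) = 53.85 - j238.5 Ω.
Step 4 — Series with R1: Z_total = R1 + (R2 || C) = 3134 - j238.5 Ω = 3143∠-4.4° Ω.

Z = 3134 - j238.5 Ω = 3143∠-4.4° Ω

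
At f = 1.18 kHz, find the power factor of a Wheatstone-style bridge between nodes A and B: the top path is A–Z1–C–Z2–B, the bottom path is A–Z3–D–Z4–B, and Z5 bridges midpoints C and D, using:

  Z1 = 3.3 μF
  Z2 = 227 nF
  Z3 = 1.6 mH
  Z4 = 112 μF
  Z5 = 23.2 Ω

Step 1 — Angular frequency: ω = 2π·f = 2π·1180 = 7414 rad/s.
Step 2 — Component impedances:
  Z1: Z = 1/(jωC) = -j/(ω·C) = 0 - j40.87 Ω
  Z2: Z = 1/(jωC) = -j/(ω·C) = 0 - j594.2 Ω
  Z3: Z = jωL = j·7414·0.0016 = 0 + j11.86 Ω
  Z4: Z = 1/(jωC) = -j/(ω·C) = 0 - j1.204 Ω
  Z5: Z = R = 23.2 Ω
Step 3 — Bridge requires nodal analysis (the Z5 bridge couples midpoints C and D, so the two paths cannot be reduced to a simple series/parallel combination). Setting node B to ground and injecting 1 A at node A, the 3-node admittance system at A, C, D solves to V_A = Z_AB = 2.3 + j13.58 Ω = 13.78∠80.4° Ω.
Step 4 — Power factor: PF = cos(φ) = Re(Z)/|Z| = 2.3001/13.776 = 0.167.
Step 5 — Type: Im(Z) = 13.58 ⇒ lagging (phase φ = 80.4°).

PF = 0.167 (lagging, φ = 80.4°)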